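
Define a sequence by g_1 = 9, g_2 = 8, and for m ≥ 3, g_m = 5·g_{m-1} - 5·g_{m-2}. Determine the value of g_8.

-16000

Applying the relation repeatedly:
g_3 = -5  g_4 = -65  g_5 = -300  g_6 = -1175  g_7 = -4375  g_8 = -16000.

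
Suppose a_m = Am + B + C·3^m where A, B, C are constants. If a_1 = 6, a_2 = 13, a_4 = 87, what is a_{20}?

At m = 1, 2, 4: A + B + 3C = 6; 2A + B + 9C = 13; 4A + B + 81C = 87.
Subtracting the first from the second: A + 6C = 7.
Subtracting the second from the third: 2A + 72C = 74.
Solving: C = 1, A = 1, then B = 2.
Therefore a_{20} = 20 + 2 + 1·3486784401 = 3486784423.

3486784423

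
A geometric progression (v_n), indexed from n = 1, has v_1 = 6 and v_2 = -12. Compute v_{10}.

-3072

Common ratio r = -2.
v_n = 6·(-2)^(n-1).
v_{10} = 6·(-2)^9 = -3072.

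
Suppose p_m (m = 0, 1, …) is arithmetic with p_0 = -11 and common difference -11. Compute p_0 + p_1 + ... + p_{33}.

p_m = -11 + (m - 0)·(-11).
p_{33} = -374; S = 34·(-11 + (-374))/2 = -6545.

-6545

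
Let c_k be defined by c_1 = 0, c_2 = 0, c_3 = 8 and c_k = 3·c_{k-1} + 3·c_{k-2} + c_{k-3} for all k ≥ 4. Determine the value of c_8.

5448

c_4 = 24  c_5 = 96  c_6 = 368  c_7 = 1416  c_8 = 5448.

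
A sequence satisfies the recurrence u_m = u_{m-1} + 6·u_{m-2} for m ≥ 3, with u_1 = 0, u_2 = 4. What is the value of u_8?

Step forward from the initial values:
u_3 = 4; u_4 = 28; u_5 = 52; u_6 = 220; u_7 = 532; u_8 = 1852.
(Characteristic roots are 3 and -2.)

1852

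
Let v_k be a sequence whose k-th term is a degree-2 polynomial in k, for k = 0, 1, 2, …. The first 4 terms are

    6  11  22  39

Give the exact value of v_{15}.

711

1st diffs: 5, 11, 17.
2nd diffs: 6, 6 (constant).
So v_k = 3k^2 + 2k + 6.
Evaluating at k = 15 gives v_{15} = 711.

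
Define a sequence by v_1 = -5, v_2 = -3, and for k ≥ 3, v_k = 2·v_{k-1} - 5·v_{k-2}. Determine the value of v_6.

Applying the relation repeatedly:
v_3 = 19, v_4 = 53, v_5 = 11, v_6 = -243.

-243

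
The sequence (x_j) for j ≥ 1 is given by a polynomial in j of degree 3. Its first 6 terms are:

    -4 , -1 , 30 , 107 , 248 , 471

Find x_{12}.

1st diffs: 3, 31, 77, 141, 223.
2nd diffs: 28, 46, 64, 82.
3rd diffs: 18, 18, 18 (constant).
Newton forward-difference form: x_j = -4 + 3·C(j-1,1) + 28·C(j-1,2) + 18·C(j-1,3).
At j = 12: j-1 = 11, so x_{12} = -4 + 33 + 1540 + 2970 = 4539.

4539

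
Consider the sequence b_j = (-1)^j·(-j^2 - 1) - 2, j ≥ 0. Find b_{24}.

(-1)^24 = 1; -j^2 - 1 at j=24 is -577; so b_{24} = -579.

-579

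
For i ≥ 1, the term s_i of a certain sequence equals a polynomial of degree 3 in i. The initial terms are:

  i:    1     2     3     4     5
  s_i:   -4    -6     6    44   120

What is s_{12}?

1st diffs: -2, 12, 38, 76.
2nd diffs: 14, 26, 38.
3rd diffs: 12, 12 (constant).
Newton forward-difference form: s_i = -4 + (-2)·C(i-1,1) + 14·C(i-1,2) + 12·C(i-1,3).
At i = 12: i-1 = 11, so s_{12} = -4 - 22 + 770 + 1980 = 2724.

2724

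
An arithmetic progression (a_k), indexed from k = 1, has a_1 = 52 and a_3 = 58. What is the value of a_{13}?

88

Common difference d = (58 - 52) / (3 - 1) = 3.
a_k = 52 + (k - 1)·3.
a_{13} = 52 + 12·3 = 88.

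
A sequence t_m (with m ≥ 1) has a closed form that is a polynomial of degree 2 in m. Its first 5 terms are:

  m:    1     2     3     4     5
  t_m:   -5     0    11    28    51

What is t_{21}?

1235

1st diffs: 5, 11, 17, 23.
2nd diffs: 6, 6, 6 (constant).
So t_m = 3m^2 - 4m - 4.
Evaluating at m = 21 gives t_{21} = 1235.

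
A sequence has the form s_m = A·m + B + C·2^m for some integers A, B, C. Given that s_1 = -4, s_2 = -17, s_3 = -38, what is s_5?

-144

Write the equations: A + B + 2C = -4; 2A + B + 4C = -17; 3A + B + 8C = -38.
Subtracting the first from the second: A + 2C = -13.
Subtracting the second from the third: A + 4C = -21.
Solving: C = -4, A = -5, then B = 9.
Therefore s_5 = -25 + 9 + (-4)·32 = -144.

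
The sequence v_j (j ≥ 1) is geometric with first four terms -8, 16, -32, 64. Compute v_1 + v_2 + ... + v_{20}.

2796200

Common ratio r = -2.
v_j = (-8)·(-2)^(j-1).
S = (-8)·((-2)^20 - 1)/(-2 - 1) = (-8)·(1048576 - 1)/(-3) = 2796200.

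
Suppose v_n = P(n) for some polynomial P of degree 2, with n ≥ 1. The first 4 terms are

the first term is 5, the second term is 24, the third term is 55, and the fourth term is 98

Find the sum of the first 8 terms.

1st diffs: 19, 31, 43.
2nd diffs: 12, 12 (constant).
Newton forward-difference form: v_n = 5 + 19·C(n-1,1) + 12·C(n-1,2).
Continuing: 153, 220, 299, 390.
Summing n = 1..8 (8 terms) gives 1244.

1244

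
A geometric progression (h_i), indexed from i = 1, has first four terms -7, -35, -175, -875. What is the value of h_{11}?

-68359375

Common ratio r = 5.
h_i = (-7)·5^(i-1).
h_{11} = (-7)·5^10 = -68359375.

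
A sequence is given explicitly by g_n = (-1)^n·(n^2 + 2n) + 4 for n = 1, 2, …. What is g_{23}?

-571

(-1)^23 = -1; n^2 + 2n at n=23 is 575; so g_{23} = -571.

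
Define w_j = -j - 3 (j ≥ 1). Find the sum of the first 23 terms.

Over j = 1..23: Σj = 276.
Total = (-1)·276 + (-3)·23 = -345.

-345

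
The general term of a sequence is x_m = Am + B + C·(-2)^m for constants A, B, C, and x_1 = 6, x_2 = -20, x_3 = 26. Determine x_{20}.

-4194344

Plug in m = 1, 2, 3: A + B - 2C = 6; 2A + B + 4C = -20; 3A + B - 8C = 26.
Subtracting the first from the second: A + 6C = -26.
Subtracting the second from the third: A - 12C = 46.
Solving: C = -4, A = -2, then B = 0.
Hence x_{20} = -2·20 + 0 + (-4)·1048576 = -4194344.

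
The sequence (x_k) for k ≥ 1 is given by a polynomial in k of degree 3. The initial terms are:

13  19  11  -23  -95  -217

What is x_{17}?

1st diffs: 6, -8, -34, -72, -122.
2nd diffs: -14, -26, -38, -50.
3rd diffs: -12, -12, -12 (constant).
So x_k = -2k^3 + 5k^2 + 5k + 5.
Evaluating at k = 17 gives x_{17} = -8291.

-8291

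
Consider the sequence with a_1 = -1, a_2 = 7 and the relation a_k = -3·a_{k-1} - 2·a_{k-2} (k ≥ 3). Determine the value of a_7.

-379

a_3 = -19;  a_4 = 43;  a_5 = -91;  a_6 = 187;  a_7 = -379.
(Characteristic roots are -1 and -2.)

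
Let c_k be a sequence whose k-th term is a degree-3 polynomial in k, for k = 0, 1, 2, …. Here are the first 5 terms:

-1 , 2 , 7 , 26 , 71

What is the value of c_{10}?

1559

1st diffs: 3, 5, 19, 45.
2nd diffs: 2, 14, 26.
3rd diffs: 12, 12 (constant).
Newton forward-difference form: c_k = -1 + 3·C(k,1) + 2·C(k,2) + 12·C(k,3).
At k = 10: k = 10, so c_{10} = -1 + 30 + 90 + 1440 = 1559.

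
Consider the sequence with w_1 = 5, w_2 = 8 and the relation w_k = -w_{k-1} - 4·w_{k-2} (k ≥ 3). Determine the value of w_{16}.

Iterate the recurrence:
w_3 = -28, w_4 = -4, w_5 = 116, …, w_{13} = -17932, w_{14} = -38116, w_{15} = 109844, w_{16} = 42620.

42620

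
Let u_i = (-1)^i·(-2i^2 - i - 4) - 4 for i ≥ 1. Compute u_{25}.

1275

(-1)^25 = -1; -2i^2 - i - 4 at i=25 is -1279; so u_{25} = 1275.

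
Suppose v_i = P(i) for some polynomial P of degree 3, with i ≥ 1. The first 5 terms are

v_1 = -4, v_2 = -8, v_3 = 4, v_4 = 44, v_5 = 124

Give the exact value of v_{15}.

5764

1st diffs: -4, 12, 40, 80.
2nd diffs: 16, 28, 40.
3rd diffs: 12, 12 (constant).
Newton forward-difference form: v_i = -4 + (-4)·C(i-1,1) + 16·C(i-1,2) + 12·C(i-1,3).
At i = 15: i-1 = 14, so v_{15} = -4 - 56 + 1456 + 4368 = 5764.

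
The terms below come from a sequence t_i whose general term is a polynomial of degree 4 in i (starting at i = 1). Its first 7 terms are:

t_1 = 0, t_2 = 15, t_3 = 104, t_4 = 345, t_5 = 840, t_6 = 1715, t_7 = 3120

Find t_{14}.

45435

1st diffs: 15, 89, 241, 495, 875, 1405.
2nd diffs: 74, 152, 254, 380, 530.
3rd diffs: 78, 102, 126, 150.
4th diffs: 24, 24, 24 (constant).
Newton forward-difference form: t_i = 15·C(i-1,1) + 74·C(i-1,2) + 78·C(i-1,3) + 24·C(i-1,4).
At i = 14: i-1 = 13, so t_{14} = 195 + 5772 + 22308 + 17160 = 45435.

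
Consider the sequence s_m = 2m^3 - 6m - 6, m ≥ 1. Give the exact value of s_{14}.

s_{14} = 2·14^3 - 6·14 - 6 = 5398.

5398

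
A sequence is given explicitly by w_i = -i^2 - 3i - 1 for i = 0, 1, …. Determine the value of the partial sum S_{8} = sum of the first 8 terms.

Over i = 0..7: Σi = 28, Σi² = 140.
Total = (-1)·140 + (-3)·28 + (-1)·8 = -232.

-232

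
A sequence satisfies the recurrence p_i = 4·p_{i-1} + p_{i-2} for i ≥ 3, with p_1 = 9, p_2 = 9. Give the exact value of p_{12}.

Compute successive terms:
p_3 = 45; p_4 = 189; p_5 = 801; p_6 = 3393; p_7 = 14373; p_8 = 60885; p_9 = 257913; p_{10} = 1092537; p_{11} = 4628061; p_{12} = 19604781.

19604781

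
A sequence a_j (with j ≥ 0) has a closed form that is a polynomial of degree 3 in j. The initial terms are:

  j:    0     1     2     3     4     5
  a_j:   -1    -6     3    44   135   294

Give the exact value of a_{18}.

1st diffs: -5, 9, 41, 91, 159.
2nd diffs: 14, 32, 50, 68.
3rd diffs: 18, 18, 18 (constant).
Newton forward-difference form: a_j = -1 + (-5)·C(j,1) + 14·C(j,2) + 18·C(j,3).
At j = 18: j = 18, so a_{18} = -1 - 90 + 2142 + 14688 = 16739.

16739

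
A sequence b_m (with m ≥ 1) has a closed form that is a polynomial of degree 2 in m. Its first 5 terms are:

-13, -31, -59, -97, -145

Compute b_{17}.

1st diffs: -18, -28, -38, -48.
2nd diffs: -10, -10, -10 (constant).
Newton forward-difference form: b_m = -13 + (-18)·C(m-1,1) + (-10)·C(m-1,2).
At m = 17: m-1 = 16, so b_{17} = -13 - 288 - 1200 = -1501.

-1501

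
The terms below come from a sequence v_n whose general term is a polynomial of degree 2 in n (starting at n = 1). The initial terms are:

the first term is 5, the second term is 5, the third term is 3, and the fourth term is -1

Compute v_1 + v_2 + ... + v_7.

1st diffs: 0, -2, -4.
2nd diffs: -2, -2 (constant).
Newton forward-difference form: v_n = 5 + (-2)·C(n-1,2).
Continuing: -7, -15, -25.
Summing n = 1..7 (7 terms) gives -35.

-35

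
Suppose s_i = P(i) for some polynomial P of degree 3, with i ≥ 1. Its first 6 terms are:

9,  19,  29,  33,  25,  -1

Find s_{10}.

1st diffs: 10, 10, 4, -8, -26.
2nd diffs: 0, -6, -12, -18.
3rd diffs: -6, -6, -6 (constant).
Newton forward-difference form: s_i = 9 + 10·C(i-1,1) + (-6)·C(i-1,3).
At i = 10: i-1 = 9, so s_{10} = 9 + 90 - 504 = -405.

-405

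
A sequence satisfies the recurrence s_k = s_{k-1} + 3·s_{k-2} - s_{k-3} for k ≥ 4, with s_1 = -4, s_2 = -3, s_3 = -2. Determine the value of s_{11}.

-1230

Step forward from the initial values:
s_4 = -7, s_5 = -10, s_6 = -29, s_7 = -52, s_8 = -129, s_9 = -256, s_{10} = -591, s_{11} = -1230.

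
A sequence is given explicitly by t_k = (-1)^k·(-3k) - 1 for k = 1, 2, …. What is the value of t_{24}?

(-1)^24 = 1; -3k at k=24 is -72; so t_{24} = -73.

-73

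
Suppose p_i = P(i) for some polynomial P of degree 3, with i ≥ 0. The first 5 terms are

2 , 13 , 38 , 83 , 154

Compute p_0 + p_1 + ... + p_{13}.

12131

1st diffs: 11, 25, 45, 71.
2nd diffs: 14, 20, 26.
3rd diffs: 6, 6 (constant).
Newton forward-difference form: p_i = 2 + 11·C(i,1) + 14·C(i,2) + 6·C(i,3).
Continuing: …, 257, 398, 583, 818, …, p_{13} = 2953.
Summing i = 0..13 (14 terms) gives 12131.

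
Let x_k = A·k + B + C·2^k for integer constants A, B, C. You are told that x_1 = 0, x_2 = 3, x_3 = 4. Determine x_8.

Plug in k = 1, 2, 3: A + B + 2C = 0; 2A + B + 4C = 3; 3A + B + 8C = 4.
Subtracting the first from the second: A + 2C = 3.
Subtracting the second from the third: A + 4C = 1.
Solving: C = -1, A = 5, then B = -3.
Hence x_8 = 5·8 + (-3) + (-1)·256 = -219.

-219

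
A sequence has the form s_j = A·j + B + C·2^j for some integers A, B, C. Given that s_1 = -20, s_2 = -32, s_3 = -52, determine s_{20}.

At j = 1, 2, 3: A + B + 2C = -20; 2A + B + 4C = -32; 3A + B + 8C = -52.
Subtracting the first from the second: A + 2C = -12.
Subtracting the second from the third: A + 4C = -20.
Solving: C = -4, A = -4, then B = -8.
So s_j = -4·j + (-8) + (-4)·2^j; at j=20 this is -4194392.

-4194392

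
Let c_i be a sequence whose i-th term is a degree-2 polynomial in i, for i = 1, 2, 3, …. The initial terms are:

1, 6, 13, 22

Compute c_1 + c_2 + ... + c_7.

182

1st diffs: 5, 7, 9.
2nd diffs: 2, 2 (constant).
Newton forward-difference form: c_i = 1 + 5·C(i-1,1) + 2·C(i-1,2).
Continuing: 33, 46, 61.
Summing i = 1..7 (7 terms) gives 182.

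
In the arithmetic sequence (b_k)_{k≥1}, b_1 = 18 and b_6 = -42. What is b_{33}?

-366

Common difference d = (-42 - 18) / (6 - 1) = -12.
b_k = 18 + (k - 1)·(-12).
b_{33} = 18 + 32·(-12) = -366.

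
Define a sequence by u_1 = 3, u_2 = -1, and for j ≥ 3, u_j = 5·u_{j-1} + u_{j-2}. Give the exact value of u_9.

-41442

Iterate the recurrence:
u_3 = -2;  u_4 = -11;  u_5 = -57;  u_6 = -296;  u_7 = -1537;  u_8 = -7981;  u_9 = -41442.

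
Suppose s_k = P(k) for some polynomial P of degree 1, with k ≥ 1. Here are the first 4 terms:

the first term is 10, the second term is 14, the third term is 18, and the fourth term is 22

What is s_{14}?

62

1st diffs: 4, 4, 4 (constant).
So s_k = 4k + 6.
Evaluating at k = 14 gives s_{14} = 62.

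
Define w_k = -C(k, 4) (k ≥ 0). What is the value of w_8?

C(8, 4) = 70, so w_8 = -70.

-70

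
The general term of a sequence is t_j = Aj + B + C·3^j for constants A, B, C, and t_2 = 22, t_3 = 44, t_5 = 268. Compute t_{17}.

129140236

At j = 2, 3, 5: 2A + B + 9C = 22; 3A + B + 27C = 44; 5A + B + 243C = 268.
Subtracting the first from the second: A + 18C = 22.
Subtracting the second from the third: 2A + 216C = 224.
Solving: C = 1, A = 4, then B = 5.
Hence t_{17} = 4·17 + 5 + 1·129140163 = 129140236.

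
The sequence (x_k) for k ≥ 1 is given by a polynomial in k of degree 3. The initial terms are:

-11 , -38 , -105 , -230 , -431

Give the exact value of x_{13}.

1st diffs: -27, -67, -125, -201.
2nd diffs: -40, -58, -76.
3rd diffs: -18, -18 (constant).
So x_k = -3k^3 - 2k^2 - 6.
Evaluating at k = 13 gives x_{13} = -6935.

-6935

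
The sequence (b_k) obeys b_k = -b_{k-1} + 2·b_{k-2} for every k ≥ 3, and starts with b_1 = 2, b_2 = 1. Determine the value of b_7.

Applying the relation repeatedly:
b_3 = 3;  b_4 = -1;  b_5 = 7;  b_6 = -9;  b_7 = 23.
(Characteristic roots are 1 and -2.)

23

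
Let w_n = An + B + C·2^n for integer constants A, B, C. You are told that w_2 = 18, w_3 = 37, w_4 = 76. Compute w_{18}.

At n = 2, 3, 4: 2A + B + 4C = 18; 3A + B + 8C = 37; 4A + B + 16C = 76.
Subtracting the first from the second: A + 4C = 19.
Subtracting the second from the third: A + 8C = 39.
Solving: C = 5, A = -1, then B = 0.
Therefore w_{18} = -18 + 0 + 5·262144 = 1310702.

1310702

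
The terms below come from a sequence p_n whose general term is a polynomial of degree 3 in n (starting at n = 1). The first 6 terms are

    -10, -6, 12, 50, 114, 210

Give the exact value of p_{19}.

7100

1st diffs: 4, 18, 38, 64, 96.
2nd diffs: 14, 20, 26, 32.
3rd diffs: 6, 6, 6 (constant).
Newton forward-difference form: p_n = -10 + 4·C(n-1,1) + 14·C(n-1,2) + 6·C(n-1,3).
At n = 19: n-1 = 18, so p_{19} = -10 + 72 + 2142 + 4896 = 7100.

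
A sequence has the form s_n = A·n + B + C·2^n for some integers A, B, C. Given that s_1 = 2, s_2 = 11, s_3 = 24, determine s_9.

1062

At n = 1, 2, 3: A + B + 2C = 2; 2A + B + 4C = 11; 3A + B + 8C = 24.
Subtracting the first from the second: A + 2C = 9.
Subtracting the second from the third: A + 4C = 13.
Solving: C = 2, A = 5, then B = -7.
Hence s_9 = 5·9 + (-7) + 2·512 = 1062.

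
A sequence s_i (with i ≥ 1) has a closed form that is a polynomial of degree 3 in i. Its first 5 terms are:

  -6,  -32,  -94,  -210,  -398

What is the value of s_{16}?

1st diffs: -26, -62, -116, -188.
2nd diffs: -36, -54, -72.
3rd diffs: -18, -18 (constant).
Newton forward-difference form: s_i = -6 + (-26)·C(i-1,1) + (-36)·C(i-1,2) + (-18)·C(i-1,3).
At i = 16: i-1 = 15, so s_{16} = -6 - 390 - 3780 - 8190 = -12366.

-12366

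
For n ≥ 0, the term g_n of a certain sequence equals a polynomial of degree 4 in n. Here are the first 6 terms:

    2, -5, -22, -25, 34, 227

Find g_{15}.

1st diffs: -7, -17, -3, 59, 193.
2nd diffs: -10, 14, 62, 134.
3rd diffs: 24, 48, 72.
4th diffs: 24, 24 (constant).
Newton forward-difference form: g_n = 2 + (-7)·C(n,1) + (-10)·C(n,2) + 24·C(n,3) + 24·C(n,4).
At n = 15: n = 15, so g_{15} = 2 - 105 - 1050 + 10920 + 32760 = 42527.

42527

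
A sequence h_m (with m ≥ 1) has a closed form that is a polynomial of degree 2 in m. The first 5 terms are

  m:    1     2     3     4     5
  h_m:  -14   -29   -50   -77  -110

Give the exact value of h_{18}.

1st diffs: -15, -21, -27, -33.
2nd diffs: -6, -6, -6 (constant).
Newton forward-difference form: h_m = -14 + (-15)·C(m-1,1) + (-6)·C(m-1,2).
At m = 18: m-1 = 17, so h_{18} = -14 - 255 - 816 = -1085.

-1085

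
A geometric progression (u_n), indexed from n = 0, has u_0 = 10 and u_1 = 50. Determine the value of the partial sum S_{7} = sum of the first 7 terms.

Common ratio r = 5.
u_n = 10·5^(n-0).
S = 10·(5^7 - 1)/(5 - 1) = 10·(78125 - 1)/(4) = 195310.

195310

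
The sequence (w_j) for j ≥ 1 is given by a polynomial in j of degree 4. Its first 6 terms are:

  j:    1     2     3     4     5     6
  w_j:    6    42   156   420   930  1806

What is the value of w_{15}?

1st diffs: 36, 114, 264, 510, 876.
2nd diffs: 78, 150, 246, 366.
3rd diffs: 72, 96, 120.
4th diffs: 24, 24 (constant).
So w_j = j^4 + 2j^3 + 2j^2 + j.
Evaluating at j = 15 gives w_{15} = 57840.

57840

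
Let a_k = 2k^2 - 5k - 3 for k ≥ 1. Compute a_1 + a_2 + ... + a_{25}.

Over k = 1..25: Σk = 325, Σk² = 5525.
Total = (2)·5525 + (-5)·325 + (-3)·25 = 9350.

9350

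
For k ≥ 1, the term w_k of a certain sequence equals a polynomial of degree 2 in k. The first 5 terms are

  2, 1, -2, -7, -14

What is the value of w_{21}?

-398

1st diffs: -1, -3, -5, -7.
2nd diffs: -2, -2, -2 (constant).
Newton forward-difference form: w_k = 2 + (-1)·C(k-1,1) + (-2)·C(k-1,2).
At k = 21: k-1 = 20, so w_{21} = 2 - 20 - 380 = -398.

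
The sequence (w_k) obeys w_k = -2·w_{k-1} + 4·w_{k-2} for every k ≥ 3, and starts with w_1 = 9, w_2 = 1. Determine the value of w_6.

-784

Compute successive terms:
w_3 = 34;  w_4 = -64;  w_5 = 264;  w_6 = -784.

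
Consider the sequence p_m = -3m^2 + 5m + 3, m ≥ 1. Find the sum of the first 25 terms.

-14875

Over m = 1..25: Σm = 325, Σm² = 5525.
Total = (-3)·5525 + (5)·325 + (3)·25 = -14875.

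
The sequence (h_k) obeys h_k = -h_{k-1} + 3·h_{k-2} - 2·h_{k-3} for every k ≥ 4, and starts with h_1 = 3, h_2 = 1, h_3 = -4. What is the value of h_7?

Iterate the recurrence:
h_4 = 1  h_5 = -15  h_6 = 26  h_7 = -73.

-73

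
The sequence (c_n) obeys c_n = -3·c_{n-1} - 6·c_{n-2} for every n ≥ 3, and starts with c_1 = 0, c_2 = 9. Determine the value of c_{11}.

-10935

Step forward from the initial values:
c_3 = -27  c_4 = 27  c_5 = 81  c_6 = -405  c_7 = 729  c_8 = 243  c_9 = -5103  c_{10} = 13851  c_{11} = -10935.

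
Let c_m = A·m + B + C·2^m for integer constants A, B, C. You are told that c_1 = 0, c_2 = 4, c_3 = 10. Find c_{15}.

32794

At m = 1, 2, 3: A + B + 2C = 0; 2A + B + 4C = 4; 3A + B + 8C = 10.
Subtracting the first from the second: A + 2C = 4.
Subtracting the second from the third: A + 4C = 6.
Solving: C = 1, A = 2, then B = -4.
Hence c_{15} = 2·15 + (-4) + 1·32768 = 32794.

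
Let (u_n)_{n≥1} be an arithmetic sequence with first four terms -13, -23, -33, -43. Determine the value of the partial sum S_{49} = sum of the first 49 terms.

Common difference d = -10.
u_n = -13 + (n - 1)·(-10).
u_{49} = -493; S = 49·(-13 + (-493))/2 = -12397.

-12397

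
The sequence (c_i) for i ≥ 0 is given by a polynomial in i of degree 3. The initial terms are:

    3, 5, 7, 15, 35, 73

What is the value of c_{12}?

1st diffs: 2, 2, 8, 20, 38.
2nd diffs: 0, 6, 12, 18.
3rd diffs: 6, 6, 6 (constant).
Newton forward-difference form: c_i = 3 + 2·C(i,1) + 6·C(i,3).
At i = 12: i = 12, so c_{12} = 3 + 24 + 1320 = 1347.

1347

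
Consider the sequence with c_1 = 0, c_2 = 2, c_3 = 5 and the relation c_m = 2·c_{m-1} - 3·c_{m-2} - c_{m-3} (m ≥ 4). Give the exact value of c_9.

216

c_4 = 4; c_5 = -9; c_6 = -35; c_7 = -47; c_8 = 20; c_9 = 216.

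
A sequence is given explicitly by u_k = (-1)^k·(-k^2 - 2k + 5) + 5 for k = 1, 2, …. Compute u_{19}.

(-1)^19 = -1; -k^2 - 2k + 5 at k=19 is -394; so u_{19} = 399.

399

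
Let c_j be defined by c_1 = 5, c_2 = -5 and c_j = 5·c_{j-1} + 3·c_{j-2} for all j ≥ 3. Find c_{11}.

-10292035

c_3 = -10, c_4 = -65, c_5 = -355, c_6 = -1970, c_7 = -10915, c_8 = -60485, c_9 = -335170, c_{10} = -1857305, c_{11} = -10292035.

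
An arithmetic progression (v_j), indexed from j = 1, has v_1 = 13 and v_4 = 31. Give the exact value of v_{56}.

Common difference d = (31 - 13) / (4 - 1) = 6.
v_j = 13 + (j - 1)·6.
v_{56} = 13 + 55·6 = 343.

343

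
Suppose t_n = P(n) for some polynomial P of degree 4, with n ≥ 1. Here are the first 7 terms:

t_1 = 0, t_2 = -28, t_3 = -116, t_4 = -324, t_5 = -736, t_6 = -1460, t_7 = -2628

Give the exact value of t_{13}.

1st diffs: -28, -88, -208, -412, -724, -1168.
2nd diffs: -60, -120, -204, -312, -444.
3rd diffs: -60, -84, -108, -132.
4th diffs: -24, -24, -24 (constant).
So t_n = -n^4 - 5n^2 + 2n + 4.
Evaluating at n = 13 gives t_{13} = -29376.

-29376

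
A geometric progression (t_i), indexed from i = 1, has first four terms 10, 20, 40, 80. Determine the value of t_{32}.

21474836480

Common ratio r = 2.
t_i = 10·2^(i-1).
t_{32} = 10·2^31 = 21474836480.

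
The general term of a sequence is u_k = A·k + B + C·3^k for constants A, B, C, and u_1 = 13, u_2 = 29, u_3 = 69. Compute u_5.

The three given values yield: A + B + 3C = 13; 2A + B + 9C = 29; 3A + B + 27C = 69.
Subtracting the first from the second: A + 6C = 16.
Subtracting the second from the third: A + 18C = 40.
Solving: C = 2, A = 4, then B = 3.
Hence u_5 = 4·5 + 3 + 2·243 = 509.

509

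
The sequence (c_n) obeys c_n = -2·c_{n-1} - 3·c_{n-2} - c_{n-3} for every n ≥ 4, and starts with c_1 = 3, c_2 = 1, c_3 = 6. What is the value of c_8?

c_4 = -18;  c_5 = 17;  c_6 = 14;  c_7 = -61;  c_8 = 63.

63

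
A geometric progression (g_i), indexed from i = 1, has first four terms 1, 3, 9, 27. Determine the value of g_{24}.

94143178827

Common ratio r = 3.
g_i = 1·3^(i-1).
g_{24} = 1·3^23 = 94143178827.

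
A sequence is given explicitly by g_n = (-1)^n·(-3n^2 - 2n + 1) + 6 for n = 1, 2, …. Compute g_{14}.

-609

(-1)^14 = 1; -3n^2 - 2n + 1 at n=14 is -615; so g_{14} = -609.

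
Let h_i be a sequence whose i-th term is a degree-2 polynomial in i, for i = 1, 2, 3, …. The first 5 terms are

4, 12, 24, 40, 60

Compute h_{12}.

312

1st diffs: 8, 12, 16, 20.
2nd diffs: 4, 4, 4 (constant).
Newton forward-difference form: h_i = 4 + 8·C(i-1,1) + 4·C(i-1,2).
At i = 12: i-1 = 11, so h_{12} = 4 + 88 + 220 = 312.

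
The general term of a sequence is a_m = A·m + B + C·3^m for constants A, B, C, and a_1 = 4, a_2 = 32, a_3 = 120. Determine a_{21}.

The three given values yield: A + B + 3C = 4; 2A + B + 9C = 32; 3A + B + 27C = 120.
Subtracting the first from the second: A + 6C = 28.
Subtracting the second from the third: A + 18C = 88.
Solving: C = 5, A = -2, then B = -9.
Hence a_{21} = -2·21 + (-9) + 5·10460353203 = 52301765964.

52301765964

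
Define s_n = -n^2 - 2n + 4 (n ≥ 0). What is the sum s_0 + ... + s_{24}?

-5400

Over n = 0..24: Σn = 300, Σn² = 4900.
Total = (-1)·4900 + (-2)·300 + (4)·25 = -5400.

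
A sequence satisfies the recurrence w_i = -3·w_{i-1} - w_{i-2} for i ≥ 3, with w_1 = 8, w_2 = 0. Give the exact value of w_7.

-440

Applying the relation repeatedly:
w_3 = -8, w_4 = 24, w_5 = -64, w_6 = 168, w_7 = -440.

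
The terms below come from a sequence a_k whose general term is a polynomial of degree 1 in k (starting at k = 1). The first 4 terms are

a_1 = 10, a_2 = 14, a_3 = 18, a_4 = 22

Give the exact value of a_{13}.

1st diffs: 4, 4, 4 (constant).
So a_k = 4k + 6.
Evaluating at k = 13 gives a_{13} = 58.

58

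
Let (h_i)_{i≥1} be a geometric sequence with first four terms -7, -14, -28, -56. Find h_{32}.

Common ratio r = 2.
h_i = (-7)·2^(i-1).
h_{32} = (-7)·2^31 = -15032385536.

-15032385536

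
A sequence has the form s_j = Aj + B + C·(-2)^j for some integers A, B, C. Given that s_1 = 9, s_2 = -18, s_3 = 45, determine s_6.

-306

At j = 1, 2, 3: A + B - 2C = 9; 2A + B + 4C = -18; 3A + B - 8C = 45.
Subtracting the first from the second: A + 6C = -27.
Subtracting the second from the third: A - 12C = 63.
Solving: C = -5, A = 3, then B = -4.
Hence s_6 = 3·6 + (-4) + (-5)·64 = -306.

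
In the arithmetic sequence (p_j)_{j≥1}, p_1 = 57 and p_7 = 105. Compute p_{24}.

241

Common difference d = (105 - 57) / (7 - 1) = 8.
p_j = 57 + (j - 1)·8.
p_{24} = 57 + 23·8 = 241.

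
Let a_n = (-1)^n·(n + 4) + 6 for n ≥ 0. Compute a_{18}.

(-1)^18 = 1; n + 4 at n=18 is 22; so a_{18} = 28.

28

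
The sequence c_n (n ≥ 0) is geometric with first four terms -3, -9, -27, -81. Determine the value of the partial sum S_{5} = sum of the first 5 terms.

-363

Common ratio r = 3.
c_n = (-3)·3^(n-0).
S = (-3)·(3^5 - 1)/(3 - 1) = (-3)·(243 - 1)/(2) = -363.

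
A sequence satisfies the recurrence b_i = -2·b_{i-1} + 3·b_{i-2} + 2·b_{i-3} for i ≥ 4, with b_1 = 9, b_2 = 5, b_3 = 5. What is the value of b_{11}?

-17811

Compute successive terms:
b_4 = 23;  b_5 = -21;  b_6 = 121;  b_7 = -259;  b_8 = 839;  b_9 = -2213;  b_{10} = 6425;  b_{11} = -17811.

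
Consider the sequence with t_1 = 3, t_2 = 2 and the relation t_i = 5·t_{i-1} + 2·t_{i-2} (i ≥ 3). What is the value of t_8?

70076

Step forward from the initial values:
t_3 = 16  t_4 = 84  t_5 = 452  t_6 = 2428  t_7 = 13044  t_8 = 70076.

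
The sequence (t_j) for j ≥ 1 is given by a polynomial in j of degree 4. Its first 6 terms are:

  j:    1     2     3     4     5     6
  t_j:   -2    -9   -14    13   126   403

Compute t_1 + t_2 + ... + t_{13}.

1st diffs: -7, -5, 27, 113, 277.
2nd diffs: 2, 32, 86, 164.
3rd diffs: 30, 54, 78.
4th diffs: 24, 24 (constant).
Newton forward-difference form: t_j = -2 + (-7)·C(j-1,1) + 2·C(j-1,2) + 30·C(j-1,3) + 24·C(j-1,4).
Continuing: …, 946, 1881, 3358, 5551, …, t_{13} = 18526.
Summing j = 1..13 (13 terms) gives 52338.

52338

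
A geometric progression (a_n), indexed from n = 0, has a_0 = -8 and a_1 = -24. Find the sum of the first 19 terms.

Common ratio r = 3.
a_n = (-8)·3^(n-0).
S = (-8)·(3^19 - 1)/(3 - 1) = (-8)·(1162261467 - 1)/(2) = -4649045864.

-4649045864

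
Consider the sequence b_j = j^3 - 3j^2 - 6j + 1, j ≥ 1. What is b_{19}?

b_{19} = 1·19^3 - 3·19^2 - 6·19 + 1 = 5663.

5663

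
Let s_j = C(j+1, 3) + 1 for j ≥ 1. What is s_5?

21

C(6, 3) = 20, so s_5 = 21.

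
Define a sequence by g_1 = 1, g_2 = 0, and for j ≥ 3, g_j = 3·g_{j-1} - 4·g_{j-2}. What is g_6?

-12

Applying the relation repeatedly:
g_3 = -4  g_4 = -12  g_5 = -20  g_6 = -12.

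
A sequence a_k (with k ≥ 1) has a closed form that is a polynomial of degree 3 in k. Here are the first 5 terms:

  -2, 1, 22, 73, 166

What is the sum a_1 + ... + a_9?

1st diffs: 3, 21, 51, 93.
2nd diffs: 18, 30, 42.
3rd diffs: 12, 12 (constant).
So a_k = 2k^3 - 3k^2 - 2k + 1.
Continuing: 313, 526, 817, 1198.
Summing k = 1..9 (9 terms) gives 3114.

3114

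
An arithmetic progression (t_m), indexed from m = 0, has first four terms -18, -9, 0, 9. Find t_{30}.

252

Common difference d = 9.
t_m = -18 + (m - 0)·9.
t_{30} = -18 + 30·9 = 252.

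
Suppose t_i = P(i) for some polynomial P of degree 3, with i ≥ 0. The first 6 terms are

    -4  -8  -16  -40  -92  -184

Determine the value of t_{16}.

-7268

1st diffs: -4, -8, -24, -52, -92.
2nd diffs: -4, -16, -28, -40.
3rd diffs: -12, -12, -12 (constant).
Newton forward-difference form: t_i = -4 + (-4)·C(i,1) + (-4)·C(i,2) + (-12)·C(i,3).
At i = 16: i = 16, so t_{16} = -4 - 64 - 480 - 6720 = -7268.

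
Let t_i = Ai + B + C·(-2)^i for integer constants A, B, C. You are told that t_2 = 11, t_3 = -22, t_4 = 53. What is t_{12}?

Plug in i = 2, 3, 4: 2A + B + 4C = 11; 3A + B - 8C = -22; 4A + B + 16C = 53.
Subtracting the first from the second: A - 12C = -33.
Subtracting the second from the third: A + 24C = 75.
Solving: C = 3, A = 3, then B = -7.
So t_i = 3·i + (-7) + 3·(-2)^i; at i=12 this is 12317.

12317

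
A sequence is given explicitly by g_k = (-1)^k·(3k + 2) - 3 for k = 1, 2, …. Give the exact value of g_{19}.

(-1)^19 = -1; 3k + 2 at k=19 is 59; so g_{19} = -62.

-62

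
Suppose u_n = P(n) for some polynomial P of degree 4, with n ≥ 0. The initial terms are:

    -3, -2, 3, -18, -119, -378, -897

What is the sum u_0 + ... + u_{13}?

1st diffs: 1, 5, -21, -101, -259, -519.
2nd diffs: 4, -26, -80, -158, -260.
3rd diffs: -30, -54, -78, -102.
4th diffs: -24, -24, -24 (constant).
So u_n = -n^4 + n^3 + 6n^2 - 5n - 3.
Continuing: …, -1802, -3243, -5394, -8453, …, u_{13} = -25418.
Summing n = 0..13 (14 terms) gives -76573.

-76573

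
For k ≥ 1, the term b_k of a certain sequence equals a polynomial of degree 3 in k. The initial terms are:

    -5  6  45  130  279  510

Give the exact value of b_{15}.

1st diffs: 11, 39, 85, 149, 231.
2nd diffs: 28, 46, 64, 82.
3rd diffs: 18, 18, 18 (constant).
Newton forward-difference form: b_k = -5 + 11·C(k-1,1) + 28·C(k-1,2) + 18·C(k-1,3).
At k = 15: k-1 = 14, so b_{15} = -5 + 154 + 2548 + 6552 = 9249.

9249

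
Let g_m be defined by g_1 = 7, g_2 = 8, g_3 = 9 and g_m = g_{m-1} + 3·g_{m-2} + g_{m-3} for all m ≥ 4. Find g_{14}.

Applying the relation repeatedly:
g_4 = 40, g_5 = 75, g_6 = 204, …, g_{11} = 16161, g_{12} = 39040, g_{13} = 94227, g_{14} = 227508.

227508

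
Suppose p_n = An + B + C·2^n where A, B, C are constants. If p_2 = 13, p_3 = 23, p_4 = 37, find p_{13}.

8267

At n = 2, 3, 4: 2A + B + 4C = 13; 3A + B + 8C = 23; 4A + B + 16C = 37.
Subtracting the first from the second: A + 4C = 10.
Subtracting the second from the third: A + 8C = 14.
Solving: C = 1, A = 6, then B = -3.
So p_n = 6·n + (-3) + 1·2^n; at n=13 this is 8267.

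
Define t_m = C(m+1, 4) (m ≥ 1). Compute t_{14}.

1365

C(15, 4) = 1365, so t_{14} = 1365.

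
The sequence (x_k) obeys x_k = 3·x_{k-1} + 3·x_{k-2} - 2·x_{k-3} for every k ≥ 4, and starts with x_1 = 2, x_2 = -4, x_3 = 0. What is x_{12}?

Compute successive terms:
x_4 = -16; x_5 = -40; x_6 = -168; x_7 = -592; x_8 = -2200; x_9 = -8040; x_{10} = -29536; x_{11} = -108328; x_{12} = -397512.

-397512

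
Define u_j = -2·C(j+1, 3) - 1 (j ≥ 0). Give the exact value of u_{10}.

-331

C(11, 3) = 165, so u_{10} = -331.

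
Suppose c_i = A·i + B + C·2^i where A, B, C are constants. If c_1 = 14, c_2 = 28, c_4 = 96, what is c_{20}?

5242960

At i = 1, 2, 4: A + B + 2C = 14; 2A + B + 4C = 28; 4A + B + 16C = 96.
Subtracting the first from the second: A + 2C = 14.
Subtracting the second from the third: 2A + 12C = 68.
Solving: C = 5, A = 4, then B = 0.
Therefore c_{20} = 80 + 0 + 5·1048576 = 5242960.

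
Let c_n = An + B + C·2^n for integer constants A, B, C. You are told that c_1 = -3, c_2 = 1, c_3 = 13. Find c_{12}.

16329

Write the equations: A + B + 2C = -3; 2A + B + 4C = 1; 3A + B + 8C = 13.
Subtracting the first from the second: A + 2C = 4.
Subtracting the second from the third: A + 4C = 12.
Solving: C = 4, A = -4, then B = -7.
Hence c_{12} = -4·12 + (-7) + 4·4096 = 16329.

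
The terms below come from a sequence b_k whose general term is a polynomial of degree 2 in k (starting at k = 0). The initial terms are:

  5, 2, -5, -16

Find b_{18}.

1st diffs: -3, -7, -11.
2nd diffs: -4, -4 (constant).
So b_k = -2k^2 - k + 5.
Evaluating at k = 18 gives b_{18} = -661.

-661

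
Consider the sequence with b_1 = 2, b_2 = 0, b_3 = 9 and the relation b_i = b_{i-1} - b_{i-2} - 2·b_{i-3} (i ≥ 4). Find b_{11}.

Applying the relation repeatedly:
b_4 = 5;  b_5 = -4;  b_6 = -27;  b_7 = -33;  b_8 = 2;  b_9 = 89;  b_{10} = 153;  b_{11} = 60.

60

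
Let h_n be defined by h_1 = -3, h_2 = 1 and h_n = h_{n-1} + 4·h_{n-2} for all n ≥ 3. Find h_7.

-283

Iterate the recurrence:
h_3 = -11, h_4 = -7, h_5 = -51, h_6 = -79, h_7 = -283.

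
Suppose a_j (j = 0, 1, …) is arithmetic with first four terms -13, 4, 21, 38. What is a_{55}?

922

Common difference d = 17.
a_j = -13 + (j - 0)·17.
a_{55} = -13 + 55·17 = 922.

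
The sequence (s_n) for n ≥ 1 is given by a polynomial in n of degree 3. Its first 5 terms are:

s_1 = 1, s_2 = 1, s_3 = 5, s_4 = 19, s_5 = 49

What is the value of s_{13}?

1585

1st diffs: 0, 4, 14, 30.
2nd diffs: 4, 10, 16.
3rd diffs: 6, 6 (constant).
Newton forward-difference form: s_n = 1 + 4·C(n-1,2) + 6·C(n-1,3).
At n = 13: n-1 = 12, so s_{13} = 1 + 264 + 1320 = 1585.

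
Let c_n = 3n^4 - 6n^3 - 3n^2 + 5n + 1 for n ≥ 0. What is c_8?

9065

c_8 = 3·8^4 - 6·8^3 - 3·8^2 + 5·8 + 1 = 9065.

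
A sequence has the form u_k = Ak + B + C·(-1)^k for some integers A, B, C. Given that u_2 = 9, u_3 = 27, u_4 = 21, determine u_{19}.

At k = 2, 3, 4: 2A + B + C = 9; 3A + B - C = 27; 4A + B + C = 21.
Subtracting the first from the second: A - 2C = 18.
Subtracting the second from the third: A + 2C = -6.
Solving: C = -6, A = 6, then B = 3.
So u_k = 6·k + 3 + (-6)·(-1)^k; at k=19 this is 123.

123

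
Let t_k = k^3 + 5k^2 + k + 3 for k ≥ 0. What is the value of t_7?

t_7 = 1·7^3 + 5·7^2 + 1·7 + 3 = 598.

598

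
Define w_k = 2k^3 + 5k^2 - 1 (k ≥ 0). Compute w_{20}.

w_{20} = 2·20^3 + 5·20^2 - 1 = 17999.

17999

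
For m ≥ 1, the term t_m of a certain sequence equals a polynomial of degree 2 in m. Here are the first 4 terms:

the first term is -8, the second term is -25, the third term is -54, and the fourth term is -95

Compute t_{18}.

1st diffs: -17, -29, -41.
2nd diffs: -12, -12 (constant).
Newton forward-difference form: t_m = -8 + (-17)·C(m-1,1) + (-12)·C(m-1,2).
At m = 18: m-1 = 17, so t_{18} = -8 - 289 - 1632 = -1929.

-1929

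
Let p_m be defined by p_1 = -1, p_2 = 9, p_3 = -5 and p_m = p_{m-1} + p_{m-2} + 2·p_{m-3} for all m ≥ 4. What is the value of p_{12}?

Applying the relation repeatedly:
p_4 = 2; p_5 = 15; p_6 = 7; p_7 = 26; p_8 = 63; p_9 = 103; p_{10} = 218; p_{11} = 447; p_{12} = 871.

871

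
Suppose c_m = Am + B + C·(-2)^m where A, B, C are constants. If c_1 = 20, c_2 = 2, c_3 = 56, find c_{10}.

At m = 1, 2, 3: A + B - 2C = 20; 2A + B + 4C = 2; 3A + B - 8C = 56.
Subtracting the first from the second: A + 6C = -18.
Subtracting the second from the third: A - 12C = 54.
Solving: C = -4, A = 6, then B = 6.
Therefore c_{10} = 60 + 6 + (-4)·1024 = -4030.

-4030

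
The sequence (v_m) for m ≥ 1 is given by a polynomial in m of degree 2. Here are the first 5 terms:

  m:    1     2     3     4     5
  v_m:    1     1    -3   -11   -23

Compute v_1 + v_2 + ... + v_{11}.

-649

1st diffs: 0, -4, -8, -12.
2nd diffs: -4, -4, -4 (constant).
Newton forward-difference form: v_m = 1 + (-4)·C(m-1,2).
Continuing: …, -39, -59, -83, -111, …, v_{11} = -179.
Summing m = 1..11 (11 terms) gives -649.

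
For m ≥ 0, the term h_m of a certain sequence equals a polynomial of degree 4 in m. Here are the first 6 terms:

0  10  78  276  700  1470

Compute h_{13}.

42406

1st diffs: 10, 68, 198, 424, 770.
2nd diffs: 58, 130, 226, 346.
3rd diffs: 72, 96, 120.
4th diffs: 24, 24 (constant).
Newton forward-difference form: h_m = 10·C(m,1) + 58·C(m,2) + 72·C(m,3) + 24·C(m,4).
At m = 13: m = 13, so h_{13} = 130 + 4524 + 20592 + 17160 = 42406.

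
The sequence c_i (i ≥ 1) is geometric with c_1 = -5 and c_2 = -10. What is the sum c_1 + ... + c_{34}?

Common ratio r = 2.
c_i = (-5)·2^(i-1).
S = (-5)·(2^34 - 1)/(2 - 1) = (-5)·(17179869184 - 1)/(1) = -85899345915.

-85899345915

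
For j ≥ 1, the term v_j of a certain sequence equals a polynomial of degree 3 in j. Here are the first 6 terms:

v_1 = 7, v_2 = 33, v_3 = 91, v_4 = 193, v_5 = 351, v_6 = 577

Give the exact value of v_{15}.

1st diffs: 26, 58, 102, 158, 226.
2nd diffs: 32, 44, 56, 68.
3rd diffs: 12, 12, 12 (constant).
Newton forward-difference form: v_j = 7 + 26·C(j-1,1) + 32·C(j-1,2) + 12·C(j-1,3).
At j = 15: j-1 = 14, so v_{15} = 7 + 364 + 2912 + 4368 = 7651.

7651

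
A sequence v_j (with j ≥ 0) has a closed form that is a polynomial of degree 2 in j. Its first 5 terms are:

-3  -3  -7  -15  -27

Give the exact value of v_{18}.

-615

1st diffs: 0, -4, -8, -12.
2nd diffs: -4, -4, -4 (constant).
Newton forward-difference form: v_j = -3 + (-4)·C(j,2).
At j = 18: j = 18, so v_{18} = -3 - 612 = -615.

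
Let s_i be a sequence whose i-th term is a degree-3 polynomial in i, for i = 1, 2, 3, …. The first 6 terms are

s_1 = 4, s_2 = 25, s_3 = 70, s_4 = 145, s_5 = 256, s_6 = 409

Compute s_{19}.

1st diffs: 21, 45, 75, 111, 153.
2nd diffs: 24, 30, 36, 42.
3rd diffs: 6, 6, 6 (constant).
Newton forward-difference form: s_i = 4 + 21·C(i-1,1) + 24·C(i-1,2) + 6·C(i-1,3).
At i = 19: i-1 = 18, so s_{19} = 4 + 378 + 3672 + 4896 = 8950.

8950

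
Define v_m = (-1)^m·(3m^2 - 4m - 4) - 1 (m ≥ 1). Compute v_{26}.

(-1)^26 = 1; 3m^2 - 4m - 4 at m=26 is 1920; so v_{26} = 1919.

1919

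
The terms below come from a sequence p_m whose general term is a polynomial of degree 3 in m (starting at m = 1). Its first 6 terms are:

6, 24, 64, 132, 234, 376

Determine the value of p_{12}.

1st diffs: 18, 40, 68, 102, 142.
2nd diffs: 22, 28, 34, 40.
3rd diffs: 6, 6, 6 (constant).
So p_m = m^3 + 5m^2 - 4m + 4.
Evaluating at m = 12 gives p_{12} = 2404.

2404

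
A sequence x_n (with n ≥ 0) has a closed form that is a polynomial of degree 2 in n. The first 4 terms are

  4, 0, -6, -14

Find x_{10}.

1st diffs: -4, -6, -8.
2nd diffs: -2, -2 (constant).
Newton forward-difference form: x_n = 4 + (-4)·C(n,1) + (-2)·C(n,2).
At n = 10: n = 10, so x_{10} = 4 - 40 - 90 = -126.

-126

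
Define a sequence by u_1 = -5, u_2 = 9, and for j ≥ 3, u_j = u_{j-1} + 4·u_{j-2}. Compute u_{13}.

Compute successive terms:
u_3 = -11; u_4 = 25; u_5 = -19; …; u_{10} = 1665; u_{11} = 3061; u_{12} = 9721; u_{13} = 21965.

21965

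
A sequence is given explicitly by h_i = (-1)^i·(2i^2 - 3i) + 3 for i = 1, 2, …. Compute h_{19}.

(-1)^19 = -1; 2i^2 - 3i at i=19 is 665; so h_{19} = -662.

-662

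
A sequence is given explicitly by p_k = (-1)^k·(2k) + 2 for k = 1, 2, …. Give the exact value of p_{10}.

(-1)^10 = 1; 2k at k=10 is 20; so p_{10} = 22.

22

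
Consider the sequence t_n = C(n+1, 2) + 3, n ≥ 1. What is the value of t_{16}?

139

C(17, 2) = 136, so t_{16} = 139.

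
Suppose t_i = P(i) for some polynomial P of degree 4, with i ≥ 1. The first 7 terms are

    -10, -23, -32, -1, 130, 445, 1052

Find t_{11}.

1st diffs: -13, -9, 31, 131, 315, 607.
2nd diffs: 4, 40, 100, 184, 292.
3rd diffs: 36, 60, 84, 108.
4th diffs: 24, 24, 24 (constant).
Newton forward-difference form: t_i = -10 + (-13)·C(i-1,1) + 4·C(i-1,2) + 36·C(i-1,3) + 24·C(i-1,4).
At i = 11: i-1 = 10, so t_{11} = -10 - 130 + 180 + 4320 + 5040 = 9400.

9400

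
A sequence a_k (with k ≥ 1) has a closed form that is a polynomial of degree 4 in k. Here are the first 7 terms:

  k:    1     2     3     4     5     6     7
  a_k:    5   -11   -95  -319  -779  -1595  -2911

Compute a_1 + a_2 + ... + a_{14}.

1st diffs: -16, -84, -224, -460, -816, -1316.
2nd diffs: -68, -140, -236, -356, -500.
3rd diffs: -72, -96, -120, -144.
4th diffs: -24, -24, -24 (constant).
Newton forward-difference form: a_k = 5 + (-16)·C(k-1,1) + (-68)·C(k-1,2) + (-72)·C(k-1,3) + (-24)·C(k-1,4).
Continuing: …, -4895, -7739, -11659, -16895, …, a_{14} = -43259.
Summing k = 1..14 (14 terms) gives -146258.

-146258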